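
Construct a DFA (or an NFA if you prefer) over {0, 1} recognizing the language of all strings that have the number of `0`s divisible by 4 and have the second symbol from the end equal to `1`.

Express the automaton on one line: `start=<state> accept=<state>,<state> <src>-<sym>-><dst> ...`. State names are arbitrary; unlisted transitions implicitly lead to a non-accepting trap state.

start=s0 accept=s6,s17 s0-0->s1 s0-1->s2 s1-0->s3 s1-1->s4 s2-0->s5 s2-1->s6 s3-0->s7 s3-1->s8 s4-0->s9 s4-1->s10 s5-0->s3 s5-1->s4 s6-0->s5 s6-1->s6 s7-0->s11 s7-1->s12 s8-0->s13 s8-1->s14 s9-0->s7 s9-1->s8 s10-0->s9 s10-1->s10 s11-0->s15 s11-1->s16 s12-0->s17 s12-1->s18 s13-0->s11 s13-1->s12 s14-0->s13 s14-1->s14 s15-0->s3 s15-1->s4 s16-0->s5 s16-1->s6 s17-0->s15 s17-1->s16 s18-0->s17 s18-1->s18

Run two small machines in parallel and take their product. The first has 4 states tracking the count of `0`s modulo 4; the second has 7 states tracking the last 2 symbols read. A product state is a pair (one from each), accepting exactly when both do.
          0    1  
>  s0     s1   s2 
   s1     s3   s4 
   s2     s5   s6 
   s3     s7   s8 
   s4     s9  s10 
   s5     s3   s4 
 * s6     s5   s6 
   s7    s11  s12 
   s8    s13  s14 
   s9     s7   s8 
   s10    s9  s10 
   s11   s15  s16 
   s12   s17  s18 
   s13   s11  s12 
   s14   s13  s14 
   s15    s3   s4 
   s16    s5   s6 
 * s17   s15  s16 
   s18   s17  s18 
(> = start, * = accepting)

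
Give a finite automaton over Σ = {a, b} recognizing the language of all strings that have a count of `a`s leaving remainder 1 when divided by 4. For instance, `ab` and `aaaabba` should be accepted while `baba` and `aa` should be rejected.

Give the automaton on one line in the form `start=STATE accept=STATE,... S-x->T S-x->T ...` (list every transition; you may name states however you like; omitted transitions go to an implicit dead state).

start=S0 accept=S1 S0-a->S1 S0-b->S0 S1-a->S2 S1-b->S1 S2-a->S3 S2-b->S2 S3-a->S0 S3-b->S3

The only thing that matters is how many `a`s have appeared, reduced mod 4. Use one state per residue: S0 for 0, …, S3 for 3. Reading `a` moves to the next residue; anything else stays put. S1 is accepting.
With 4 states:
        a   b  
>  S0   S1  S0 
 * S1   S2  S1 
   S2   S3  S2 
   S3   S0  S3 
(> = start, * = accepting)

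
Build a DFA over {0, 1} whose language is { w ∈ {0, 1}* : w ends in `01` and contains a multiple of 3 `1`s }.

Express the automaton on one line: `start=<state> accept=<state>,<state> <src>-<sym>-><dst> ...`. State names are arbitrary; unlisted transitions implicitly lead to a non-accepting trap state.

Handle the two conditions separately and then intersect. The first has 3 states tracking how much of the suffix `01` has currently been matched; the second has 3 states tracking the count of `1`s modulo 3. A product state is a pair (one from each), accepting exactly when both do. After merging equivalent states the machine shrinks.
5 states suffice.
       0  1 
>  A   A  B 
   B   B  C 
   C   D  A 
   D   D  E 
 * E   A  B 
(> = start, * = accepting)

start=A accept=E A-0->A A-1->B B-0->B B-1->C C-0->D C-1->A D-0->D D-1->E E-0->A E-1->B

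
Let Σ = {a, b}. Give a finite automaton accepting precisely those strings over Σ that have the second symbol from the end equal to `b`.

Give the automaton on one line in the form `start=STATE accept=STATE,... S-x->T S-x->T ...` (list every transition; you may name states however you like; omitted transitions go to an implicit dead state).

A DFA must remember the last 2 symbols (since which symbol is second-to-last isn't known until the input ends). Use one state per possible window of the last ≤2 symbols; accept from those whose window starts with `b`.
A 7-state machine:
        a   b  
>  S0   S1  S2 
   S1   S3  S4 
   S2   S5  S6 
   S3   S3  S4 
   S4   S5  S6 
 * S5   S3  S4 
 * S6   S5  S6 
(> = start, * = accepting)

start=S0 accept=S5,S6 S0-a->S1 S0-b->S2 S1-a->S3 S1-b->S4 S2-a->S5 S2-b->S6 S3-a->S3 S3-b->S4 S4-a->S5 S4-b->S6 S5-a->S3 S5-b->S4 S6-a->S5 S6-b->S6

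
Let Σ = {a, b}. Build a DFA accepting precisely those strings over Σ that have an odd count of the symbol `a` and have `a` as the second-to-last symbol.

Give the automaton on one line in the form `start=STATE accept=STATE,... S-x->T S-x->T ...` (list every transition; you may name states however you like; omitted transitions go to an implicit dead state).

start=s0 accept=s3,s4 s0-a->s1 s0-b->s0 s1-a->s2 s1-b->s3 s2-a->s4 s2-b->s0 s3-a->s2 s3-b->s5 s4-a->s2 s4-b->s3 s5-a->s2 s5-b->s5

Run two small machines in parallel and take their product. One (2 states) tracks the count of `a`s modulo 2; the other (7 states) tracks the last 2 symbols read. Each combined state is a pair, one component from each; accept when both components accept. After merging equivalent states the machine shrinks.
With 6 states:
        a   b  
>  s0   s1  s0 
   s1   s2  s3 
   s2   s4  s0 
 * s3   s2  s5 
 * s4   s2  s3 
   s5   s2  s5 
(> = start, * = accepting)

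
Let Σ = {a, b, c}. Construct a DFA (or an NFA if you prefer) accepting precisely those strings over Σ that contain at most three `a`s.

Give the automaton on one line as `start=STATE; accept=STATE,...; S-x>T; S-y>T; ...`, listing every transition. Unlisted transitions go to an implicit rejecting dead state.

Only the number of `a`s matters, and only up to 4. Make a chain S0 → S1 → S2 → S3 → S4 advanced by each `a` (with S4 absorbing); every other symbol self-loops. The accepting set is {S0, S1, S2, S3}.
With 5 states:
        a   b   c  
>* S0   S1  S0  S0 
 * S1   S2  S1  S1 
 * S2   S3  S2  S2 
 * S3   S4  S3  S3 
   S4   S4  S4  S4 
(> = start, * = accepting)

start=S0; accept=S0,S1,S2,S3; S0-a>S1; S0-b>S0; S0-c>S0; S1-a>S2; S1-b>S1; S1-c>S1; S2-a>S3; S2-b>S2; S2-c>S2; S3-a>S4; S3-b>S3; S3-c>S3; S4-a>S4; S4-b>S4; S4-c>S4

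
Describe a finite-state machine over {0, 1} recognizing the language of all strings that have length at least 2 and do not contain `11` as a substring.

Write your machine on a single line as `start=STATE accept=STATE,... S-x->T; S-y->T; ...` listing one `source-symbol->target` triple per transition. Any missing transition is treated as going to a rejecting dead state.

start=S0; accept=S3,S4,S6,S7; S0-0->S1; S0-1->S2; S1-0->S3; S1-1->S4; S2-0->S3; S2-1->S5; S3-0->S6; S3-1->S7; S4-0->S6; S4-1->S8; S5-0->S8; S5-1->S8; S6-0->S6; S6-1->S7; S7-0->S6; S7-1->S8; S8-0->S8; S8-1->S8

Build one automaton per condition and run them in lockstep. One (4 states) tracks the input length, saturating at 3; the other (3 states) tracks partial matches of the forbidden pattern `11`. Each combined state is a pair, one component from each; accept when both components accept.
9 states suffice.
        0   1  
>  S0   S1  S2 
   S1   S3  S4 
   S2   S3  S5 
 * S3   S6  S7 
 * S4   S6  S8 
   S5   S8  S8 
 * S6   S6  S7 
 * S7   S6  S8 
   S8   S8  S8 
(> = start, * = accepting)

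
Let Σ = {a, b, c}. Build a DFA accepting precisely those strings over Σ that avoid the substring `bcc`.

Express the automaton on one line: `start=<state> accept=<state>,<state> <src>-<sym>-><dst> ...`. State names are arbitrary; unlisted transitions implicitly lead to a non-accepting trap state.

Track partial matches of the forbidden pattern `bcc`. State q3 is a dead state reached once `bcc` has occurred; every other state accepts. q0 means no part of `bcc` is currently matched.
With 4 states:
        a   b   c  
>* q0   q0  q1  q0 
 * q1   q0  q1  q2 
 * q2   q0  q1  q3 
   q3   q3  q3  q3 
(> = start, * = accepting)

start=q0 accept=q0,q1,q2 q0-a->q0 q0-b->q1 q0-c->q0 q1-a->q0 q1-b->q1 q1-c->q2 q2-a->q0 q2-b->q1 q2-c->q3 q3-a->q3 q3-b->q3 q3-c->q3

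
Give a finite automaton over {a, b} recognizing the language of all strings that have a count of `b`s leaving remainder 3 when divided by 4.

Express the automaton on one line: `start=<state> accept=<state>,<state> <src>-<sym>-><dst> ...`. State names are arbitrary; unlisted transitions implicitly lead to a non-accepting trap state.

start=s0 accept=s3 s0-a->s0 s0-b->s1 s1-a->s1 s1-b->s2 s2-a->s2 s2-b->s3 s3-a->s3 s3-b->s0

The only thing that matters is how many `b`s have appeared, reduced mod 4. Use one state per residue: s0 for 0, …, s3 for 3. Reading `b` moves to the next residue; anything else stays put. s3 is accepting.
A 4-state machine:
        a   b  
>  s0   s0  s1 
   s1   s1  s2 
   s2   s2  s3 
 * s3   s3  s0 
(> = start, * = accepting)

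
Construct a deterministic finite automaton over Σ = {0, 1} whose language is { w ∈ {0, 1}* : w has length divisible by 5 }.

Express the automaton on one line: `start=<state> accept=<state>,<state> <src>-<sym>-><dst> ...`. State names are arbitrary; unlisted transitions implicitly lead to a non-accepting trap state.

Only the length mod 5 matters, so use a 5-cycle: from any state, every input symbol moves to the next state, wrapping s4 back to s0. Mark s0 accepting.
        0   1  
>* s0   s1  s1 
   s1   s2  s2 
   s2   s3  s3 
   s3   s4  s4 
   s4   s0  s0 
(> = start, * = accepting)

start=s0 accept=s0 s0-0->s1 s0-1->s1 s1-0->s2 s1-1->s2 s2-0->s3 s2-1->s3 s3-0->s4 s3-1->s4 s4-0->s0 s4-1->s0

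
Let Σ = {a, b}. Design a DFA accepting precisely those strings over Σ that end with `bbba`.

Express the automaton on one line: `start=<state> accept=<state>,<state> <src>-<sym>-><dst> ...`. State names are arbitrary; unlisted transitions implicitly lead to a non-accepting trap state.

start=q0 accept=q4 q0-a->q0 q0-b->q1 q1-a->q0 q1-b->q2 q2-a->q0 q2-b->q3 q3-a->q4 q3-b->q3 q4-a->q0 q4-b->q1

Let each state record the length of the longest suffix of the input read so far that is also a prefix of `bbba`. q1 means the last symbol is `b`; q2 means the last 2 symbols are `bb`; q3 means the last 3 symbols are `bbb`; q4 means the last 4 symbols are `bbba`. Accept only at q4, where the string currently ends in `bbba`.
With 5 states:
        a   b  
>  q0   q0  q1 
   q1   q0  q2 
   q2   q0  q3 
   q3   q4  q3 
 * q4   q0  q1 
(> = start, * = accepting)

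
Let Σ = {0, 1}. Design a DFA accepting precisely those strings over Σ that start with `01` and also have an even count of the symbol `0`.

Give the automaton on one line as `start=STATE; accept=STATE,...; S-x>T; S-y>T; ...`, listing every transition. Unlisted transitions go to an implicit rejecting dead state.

Handle the two conditions separately and then intersect. One (4 states) tracks whether the input so far still matches the prefix `01`; the other (2 states) tracks the count of `0`s modulo 2. Each combined state is a pair, one component from each; accept when both components accept. Equivalent product states are then merged.
        0   1  
>  q0   q1  q2 
   q1   q2  q3 
   q2   q2  q2 
   q3   q4  q3 
 * q4   q3  q4 
(> = start, * = accepting)

start=q0; accept=q4; q0-0>q1; q0-1>q2; q1-0>q2; q1-1>q3; q2-0>q2; q2-1>q2; q3-0>q4; q3-1>q3; q4-0>q3; q4-1>q4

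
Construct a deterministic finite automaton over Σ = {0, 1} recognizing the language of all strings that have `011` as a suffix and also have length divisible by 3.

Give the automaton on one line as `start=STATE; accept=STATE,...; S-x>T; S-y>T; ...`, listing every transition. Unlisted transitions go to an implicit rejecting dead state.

start=s0; accept=s5; s0-0>s1; s0-1>s2; s1-0>s3; s1-1>s4; s2-0>s3; s2-1>s3; s3-0>s0; s3-1>s0; s4-0>s0; s4-1>s5; s5-0>s1; s5-1>s2

Build one automaton per condition and run them in lockstep. One (4 states) tracks how much of the suffix `011` has currently been matched; the other (3 states) tracks the input length modulo 3. Each combined state is a pair, one component from each; accept when both components accept. Equivalent product states are then merged.
A 6-state machine:
        0   1  
>  s0   s1  s2 
   s1   s3  s4 
   s2   s3  s3 
   s3   s0  s0 
   s4   s0  s5 
 * s5   s1  s2 
(> = start, * = accepting)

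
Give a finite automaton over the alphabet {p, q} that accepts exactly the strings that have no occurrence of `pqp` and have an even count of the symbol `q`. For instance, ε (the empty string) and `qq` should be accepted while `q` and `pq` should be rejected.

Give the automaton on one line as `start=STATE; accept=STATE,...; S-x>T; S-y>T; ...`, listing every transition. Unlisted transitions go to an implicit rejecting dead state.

Build one automaton per condition and run them in lockstep. One (4 states) tracks partial matches of the forbidden pattern `pqp`; the other (2 states) tracks the count of `q`s modulo 2. Each combined state is a pair, one component from each; accept when both components accept. Minimizing collapses redundant product states.
        p   q  
>* s0   s1  s2 
 * s1   s1  s3 
   s2   s4  s0 
   s3   s5  s0 
   s4   s4  s6 
   s5   s5  s5 
 * s6   s5  s2 
(> = start, * = accepting)

start=s0; accept=s0,s1,s6; s0-p>s1; s0-q>s2; s1-p>s1; s1-q>s3; s2-p>s4; s2-q>s0; s3-p>s5; s3-q>s0; s4-p>s4; s4-q>s6; s5-p>s5; s5-q>s5; s6-p>s5; s6-q>s2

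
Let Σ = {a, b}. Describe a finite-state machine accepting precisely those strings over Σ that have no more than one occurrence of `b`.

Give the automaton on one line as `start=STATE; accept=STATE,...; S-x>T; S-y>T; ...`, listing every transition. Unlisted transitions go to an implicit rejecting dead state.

Only the number of `b`s matters, and only up to 2. Make a chain S0 → S1 → S2 advanced by each `b` (with S2 absorbing); every other symbol self-loops. The accepting set is {S0, S1}.
With 3 states:
        a   b  
>* S0   S0  S1 
 * S1   S1  S2 
   S2   S2  S2 
(> = start, * = accepting)

start=S0; accept=S0,S1; S0-a>S0; S0-b>S1; S1-a>S1; S1-b>S2; S2-a>S2; S2-b>S2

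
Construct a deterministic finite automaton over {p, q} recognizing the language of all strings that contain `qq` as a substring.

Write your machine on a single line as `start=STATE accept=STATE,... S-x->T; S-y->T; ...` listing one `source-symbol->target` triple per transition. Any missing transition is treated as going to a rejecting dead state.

States A..B record the length of the longest prefix of `qq` that matches the current input suffix. Reaching C means `qq` has been seen, and we stay there forever. Accept from C.
A 3-state machine:
       p  q 
>  A   A  B 
   B   A  C 
 * C   C  C 
(> = start, * = accepting)

start=A; accept=C; A-p->A; A-q->B; B-p->A; B-q->C; C-p->C; C-q->C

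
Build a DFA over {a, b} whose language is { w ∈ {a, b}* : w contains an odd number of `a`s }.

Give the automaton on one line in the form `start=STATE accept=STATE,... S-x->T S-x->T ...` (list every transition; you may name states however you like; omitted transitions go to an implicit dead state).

start=s0 accept=s1 s0-a->s1 s0-b->s0 s1-a->s0 s1-b->s1

Keep the running count of `a`s modulo 2: each `a` advances along the cycle s0 → s1 → s0 while other symbols loop. Accept at s1.
        a   b  
>  s0   s1  s0 
 * s1   s0  s1 
(> = start, * = accepting)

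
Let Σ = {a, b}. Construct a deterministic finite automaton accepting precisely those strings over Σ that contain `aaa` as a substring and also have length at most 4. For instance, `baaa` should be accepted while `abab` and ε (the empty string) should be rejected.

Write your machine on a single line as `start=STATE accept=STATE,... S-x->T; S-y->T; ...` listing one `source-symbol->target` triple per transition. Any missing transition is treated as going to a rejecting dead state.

Run two small machines in parallel and take their product. The first has 4 states tracking whether and how much of `aaa` has been seen; the second has 6 states tracking the input length, saturating at 5. A product state is a pair (one from each), accepting exactly when both do.
An 18-state machine:
          a    b  
>  q0     q1   q2 
   q1     q3   q4 
   q2     q5   q4 
   q3     q6   q7 
   q4     q8   q7 
   q5     q9   q7 
 * q6    q10  q10 
   q7    q11  q12 
   q8    q13  q12 
   q9    q10  q12 
 * q10   q14  q14 
   q11   q15  q16 
   q12   q17  q16 
   q13   q14  q16 
   q14   q14  q14 
   q15   q14  q16 
   q16   q17  q16 
   q17   q15  q16 
(> = start, * = accepting)

start=q0; accept=q6,q10; q0-a->q1; q0-b->q2; q1-a->q3; q1-b->q4; q2-a->q5; q2-b->q4; q3-a->q6; q3-b->q7; q4-a->q8; q4-b->q7; q5-a->q9; q5-b->q7; q6-a->q10; q6-b->q10; q7-a->q11; q7-b->q12; q8-a->q13; q8-b->q12; q9-a->q10; q9-b->q12; q10-a->q14; q10-b->q14; q11-a->q15; q11-b->q16; q12-a->q17; q12-b->q16; q13-a->q14; q13-b->q16; q14-a->q14; q14-b->q14; q15-a->q14; q15-b->q16; q16-a->q17; q16-b->q16; q17-a->q15; q17-b->q16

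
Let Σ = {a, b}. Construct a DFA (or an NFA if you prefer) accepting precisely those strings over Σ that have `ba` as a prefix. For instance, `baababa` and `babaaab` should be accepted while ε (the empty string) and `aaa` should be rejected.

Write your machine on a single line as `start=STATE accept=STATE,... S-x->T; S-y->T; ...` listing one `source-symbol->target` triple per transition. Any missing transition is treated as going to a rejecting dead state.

start=q0; accept=q2; q0-a->q3; q0-b->q1; q1-a->q2; q1-b->q3; q2-a->q2; q2-b->q2; q3-a->q3; q3-b->q3

Walk along `ba` while the input agrees: from q0 take `b` to q1, and so on. Any deviation drops to the rejecting sink q3. Once q2 is reached the prefix is confirmed and every continuation is accepted.
4 states suffice.
        a   b  
>  q0   q3  q1 
   q1   q2  q3 
 * q2   q2  q2 
   q3   q3  q3 
(> = start, * = accepting)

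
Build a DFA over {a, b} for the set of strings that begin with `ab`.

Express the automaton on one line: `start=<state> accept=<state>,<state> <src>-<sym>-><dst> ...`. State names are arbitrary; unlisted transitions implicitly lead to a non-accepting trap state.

start=q0 accept=q2 q0-a->q1 q0-b->q3 q1-a->q3 q1-b->q2 q2-a->q2 q2-b->q2 q3-a->q3 q3-b->q3

Walk along `ab` while the input agrees: from q0 take `a` to q1, and so on. Any deviation drops to the rejecting sink q3. Once q2 is reached the prefix is confirmed and every continuation is accepted.
With 4 states:
        a   b  
>  q0   q1  q3 
   q1   q3  q2 
 * q2   q2  q2 
   q3   q3  q3 
(> = start, * = accepting)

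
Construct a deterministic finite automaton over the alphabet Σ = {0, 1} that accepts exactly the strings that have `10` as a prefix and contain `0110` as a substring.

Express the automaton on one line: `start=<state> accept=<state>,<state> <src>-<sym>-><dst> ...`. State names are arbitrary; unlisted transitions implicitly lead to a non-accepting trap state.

start=q0 accept=q10 q0-0->q1 q0-1->q2 q1-0->q1 q1-1->q3 q2-0->q4 q2-1->q5 q3-0->q1 q3-1->q6 q4-0->q4 q4-1->q7 q5-0->q1 q5-1->q5 q6-0->q8 q6-1->q5 q7-0->q4 q7-1->q9 q8-0->q8 q8-1->q8 q9-0->q10 q9-1->q11 q10-0->q10 q10-1->q10 q11-0->q4 q11-1->q11

Run two small machines in parallel and take their product. One (4 states) tracks whether the input so far still matches the prefix `10`; the other (5 states) tracks whether and how much of `0110` has been seen. Each combined state is a pair, one component from each; accept when both components accept.
12 states suffice.
          0    1  
>  q0     q1   q2 
   q1     q1   q3 
   q2     q4   q5 
   q3     q1   q6 
   q4     q4   q7 
   q5     q1   q5 
   q6     q8   q5 
   q7     q4   q9 
   q8     q8   q8 
   q9    q10  q11 
 * q10   q10  q10 
   q11    q4  q11 
(> = start, * = accepting)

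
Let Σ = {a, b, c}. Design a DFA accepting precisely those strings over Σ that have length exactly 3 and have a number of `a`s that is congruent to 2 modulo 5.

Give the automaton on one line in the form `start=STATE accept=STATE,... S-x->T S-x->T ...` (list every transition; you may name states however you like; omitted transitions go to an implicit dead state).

Build one automaton per condition and run them in lockstep. One (5 states) tracks the input length, saturating at 4; the other (5 states) tracks the count of `a`s modulo 5. Each combined state is a pair, one component from each; accept when both components accept. Equivalent product states are then merged.
7 states suffice.
        a   b   c  
>  q0   q1  q2  q2 
   q1   q3  q4  q4 
   q2   q4  q5  q5 
   q3   q5  q6  q6 
   q4   q6  q5  q5 
   q5   q5  q5  q5 
 * q6   q5  q5  q5 
(> = start, * = accepting)

start=q0 accept=q6 q0-a->q1 q0-b->q2 q0-c->q2 q1-a->q3 q1-b->q4 q1-c->q4 q2-a->q4 q2-b->q5 q2-c->q5 q3-a->q5 q3-b->q6 q3-c->q6 q4-a->q6 q4-b->q5 q4-c->q5 q5-a->q5 q5-b->q5 q5-c->q5 q6-a->q5 q6-b->q5 q6-c->q5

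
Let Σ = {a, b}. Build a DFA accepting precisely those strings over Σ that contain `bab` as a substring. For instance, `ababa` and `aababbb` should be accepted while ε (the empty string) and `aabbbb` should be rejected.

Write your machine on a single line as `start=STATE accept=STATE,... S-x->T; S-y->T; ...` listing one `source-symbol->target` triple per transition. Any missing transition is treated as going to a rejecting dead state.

start=q0; accept=q3; q0-a->q0; q0-b->q1; q1-a->q2; q1-b->q1; q2-a->q0; q2-b->q3; q3-a->q3; q3-b->q3

Track how much of `bab` has been matched so far: state q0 is no progress, q3 is the absorbing accept state reached once `bab` has occurred. Intermediate states record partial matches; on a mismatch, fall back to the longest reusable overlap.
With 4 states:
        a   b  
>  q0   q0  q1 
   q1   q2  q1 
   q2   q0  q3 
 * q3   q3  q3 
(> = start, * = accepting)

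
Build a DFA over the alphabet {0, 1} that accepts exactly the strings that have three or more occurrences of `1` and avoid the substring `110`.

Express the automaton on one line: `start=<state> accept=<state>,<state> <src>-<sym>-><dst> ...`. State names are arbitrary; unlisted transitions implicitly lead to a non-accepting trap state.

start=s0 accept=s6,s8,s9 s0-0->s0 s0-1->s1 s1-0->s2 s1-1->s3 s2-0->s2 s2-1->s4 s3-0->s5 s3-1->s6 s4-0->s7 s4-1->s6 s5-0->s5 s5-1->s5 s6-0->s5 s6-1->s6 s7-0->s7 s7-1->s8 s8-0->s9 s8-1->s6 s9-0->s9 s9-1->s8

Run two small machines in parallel and take their product. The first has 5 states tracking the count of `1`s, saturating at 4; the second has 4 states tracking partial matches of the forbidden pattern `110`. A product state is a pair (one from each), accepting exactly when both do. Minimizing collapses redundant product states.
10 states suffice.
        0   1  
>  s0   s0  s1 
   s1   s2  s3 
   s2   s2  s4 
   s3   s5  s6 
   s4   s7  s6 
   s5   s5  s5 
 * s6   s5  s6 
   s7   s7  s8 
 * s8   s9  s6 
 * s9   s9  s8 
(> = start, * = accepting)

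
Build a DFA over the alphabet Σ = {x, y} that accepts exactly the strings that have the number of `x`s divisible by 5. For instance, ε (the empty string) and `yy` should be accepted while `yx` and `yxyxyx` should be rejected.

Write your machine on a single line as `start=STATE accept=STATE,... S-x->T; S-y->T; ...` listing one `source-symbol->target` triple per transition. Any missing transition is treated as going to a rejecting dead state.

Keep the running count of `x`s modulo 5: each `x` advances along the cycle q0 → q1 → q2 → q3 → q4 → q0 while other symbols loop. Accept at q0.
5 states suffice.
        x   y  
>* q0   q1  q0 
   q1   q2  q1 
   q2   q3  q2 
   q3   q4  q3 
   q4   q0  q4 
(> = start, * = accepting)

start=q0; accept=q0; q0-x->q1; q0-y->q0; q1-x->q2; q1-y->q1; q2-x->q3; q2-y->q2; q3-x->q4; q3-y->q3; q4-x->q0; q4-y->q4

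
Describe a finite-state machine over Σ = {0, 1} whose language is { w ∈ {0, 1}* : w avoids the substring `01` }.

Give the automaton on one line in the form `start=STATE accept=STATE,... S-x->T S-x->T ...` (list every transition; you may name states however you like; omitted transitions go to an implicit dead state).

start=A accept=A,B A-0->B A-1->A B-0->B B-1->C C-0->C C-1->C

This is the complement of 'contains `01`'. Use the same substring-matching states — A through C holding how much of `01` has just been matched — but flip the accepting set: everything except the trap C accepts.
With 3 states:
       0  1 
>* A   B  A 
 * B   B  C 
   C   C  C 
(> = start, * = accepting)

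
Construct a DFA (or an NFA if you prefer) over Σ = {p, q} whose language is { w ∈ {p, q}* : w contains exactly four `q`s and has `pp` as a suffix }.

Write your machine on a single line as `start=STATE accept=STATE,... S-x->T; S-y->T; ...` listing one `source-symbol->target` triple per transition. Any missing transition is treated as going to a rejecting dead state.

Run two small machines in parallel and take their product. The first has 6 states tracking the count of `q`s, saturating at 5; the second has 3 states tracking how much of the suffix `pp` has currently been matched. A product state is a pair (one from each), accepting exactly when both do. Equivalent product states are then merged.
8 states suffice.
        p   q  
>  s0   s0  s1 
   s1   s1  s2 
   s2   s2  s3 
   s3   s3  s4 
   s4   s5  s6 
   s5   s7  s6 
   s6   s6  s6 
 * s7   s7  s6 
(> = start, * = accepting)

start=s0; accept=s7; s0-p->s0; s0-q->s1; s1-p->s1; s1-q->s2; s2-p->s2; s2-q->s3; s3-p->s3; s3-q->s4; s4-p->s5; s4-q->s6; s5-p->s7; s5-q->s6; s6-p->s6; s6-q->s6; s7-p->s7; s7-q->s6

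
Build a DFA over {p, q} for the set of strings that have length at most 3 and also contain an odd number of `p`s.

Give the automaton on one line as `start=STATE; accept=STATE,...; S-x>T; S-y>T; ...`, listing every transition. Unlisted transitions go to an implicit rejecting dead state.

start=S0; accept=S1,S4,S5; S0-p>S1; S0-q>S2; S1-p>S3; S1-q>S4; S2-p>S4; S2-q>S3; S3-p>S5; S3-q>S6; S4-p>S6; S4-q>S5; S5-p>S6; S5-q>S6; S6-p>S6; S6-q>S6

Build one automaton per condition and run them in lockstep. The first has 5 states tracking the input length, saturating at 4; the second has 2 states tracking the count of `p`s modulo 2. A product state is a pair (one from each), accepting exactly when both do. Minimizing collapses redundant product states.
7 states suffice.
        p   q  
>  S0   S1  S2 
 * S1   S3  S4 
   S2   S4  S3 
   S3   S5  S6 
 * S4   S6  S5 
 * S5   S6  S6 
   S6   S6  S6 
(> = start, * = accepting)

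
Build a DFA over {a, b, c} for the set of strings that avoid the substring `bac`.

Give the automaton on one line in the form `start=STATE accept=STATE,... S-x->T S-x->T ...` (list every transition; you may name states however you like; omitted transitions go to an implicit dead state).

start=s0 accept=s0,s1,s2 s0-a->s0 s0-b->s1 s0-c->s0 s1-a->s2 s1-b->s1 s1-c->s0 s2-a->s0 s2-b->s1 s2-c->s3 s3-a->s3 s3-b->s3 s3-c->s3

Track partial matches of the forbidden pattern `bac`. State s3 is a dead state reached once `bac` has occurred; every other state accepts. s0 means no part of `bac` is currently matched.
        a   b   c  
>* s0   s0  s1  s0 
 * s1   s2  s1  s0 
 * s2   s0  s1  s3 
   s3   s3  s3  s3 
(> = start, * = accepting)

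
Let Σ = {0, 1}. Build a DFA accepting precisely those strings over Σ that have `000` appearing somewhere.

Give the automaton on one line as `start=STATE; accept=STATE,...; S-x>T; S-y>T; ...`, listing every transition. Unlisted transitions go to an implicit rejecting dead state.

start=S0; accept=S3; S0-0>S1; S0-1>S0; S1-0>S2; S1-1>S0; S2-0>S3; S2-1>S0; S3-0>S3; S3-1>S3

Track how much of `000` has been matched so far: state S0 is no progress, S3 is the absorbing accept state reached once `000` has occurred. Intermediate states record partial matches; on a mismatch, fall back to the longest reusable overlap.
A 4-state machine:
        0   1  
>  S0   S1  S0 
   S1   S2  S0 
   S2   S3  S0 
 * S3   S3  S3 
(> = start, * = accepting)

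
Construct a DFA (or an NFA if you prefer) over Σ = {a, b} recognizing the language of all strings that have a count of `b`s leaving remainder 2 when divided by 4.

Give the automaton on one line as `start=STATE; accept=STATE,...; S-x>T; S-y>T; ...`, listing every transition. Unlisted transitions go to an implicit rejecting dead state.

start=q0; accept=q2; q0-a>q0; q0-b>q1; q1-a>q1; q1-b>q2; q2-a>q2; q2-b>q3; q3-a>q3; q3-b>q0

The only thing that matters is how many `b`s have appeared, reduced mod 4. Use one state per residue: q0 for 0, …, q3 for 3. Reading `b` moves to the next residue; anything else stays put. q2 is accepting.
4 states suffice.
        a   b  
>  q0   q0  q1 
   q1   q1  q2 
 * q2   q2  q3 
   q3   q3  q0 
(> = start, * = accepting)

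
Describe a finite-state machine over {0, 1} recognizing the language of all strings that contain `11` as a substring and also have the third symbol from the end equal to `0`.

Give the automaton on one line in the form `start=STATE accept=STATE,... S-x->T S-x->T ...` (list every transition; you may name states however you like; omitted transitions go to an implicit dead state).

start=q0 accept=q5,q9,q10,q11 q0-0->q1 q0-1->q2 q1-0->q1 q1-1->q3 q2-0->q1 q2-1->q4 q3-0->q1 q3-1->q5 q4-0->q6 q4-1->q4 q5-0->q6 q5-1->q4 q6-0->q7 q6-1->q8 q7-0->q9 q7-1->q10 q8-0->q11 q8-1->q5 q9-0->q9 q9-1->q10 q10-0->q11 q10-1->q5 q11-0->q7 q11-1->q8

Run two small machines in parallel and take their product. The first has 3 states tracking whether and how much of `11` has been seen; the second has 15 states tracking the last 3 symbols read. A product state is a pair (one from each), accepting exactly when both do. Equivalent product states are then merged.
A 12-state machine:
          0    1  
>  q0     q1   q2 
   q1     q1   q3 
   q2     q1   q4 
   q3     q1   q5 
   q4     q6   q4 
 * q5     q6   q4 
   q6     q7   q8 
   q7     q9  q10 
   q8    q11   q5 
 * q9     q9  q10 
 * q10   q11   q5 
 * q11    q7   q8 
(> = start, * = accepting)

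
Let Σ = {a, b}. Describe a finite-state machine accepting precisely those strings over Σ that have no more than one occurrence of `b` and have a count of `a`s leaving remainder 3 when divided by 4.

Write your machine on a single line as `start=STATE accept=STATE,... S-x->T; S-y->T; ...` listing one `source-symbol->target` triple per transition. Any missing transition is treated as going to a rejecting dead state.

Build one automaton per condition and run them in lockstep. The first has 3 states tracking the count of `b`s, saturating at 2; the second has 4 states tracking the count of `a`s modulo 4. A product state is a pair (one from each), accepting exactly when both do.
A 12-state machine:
          a    b  
>  S0     S1   S2 
   S1     S3   S4 
   S2     S4   S5 
   S3     S6   S7 
   S4     S7   S8 
   S5     S8   S5 
 * S6     S0   S9 
   S7     S9  S10 
   S8    S10   S8 
 * S9     S2  S11 
   S10   S11  S10 
   S11    S5  S11 
(> = start, * = accepting)

start=S0; accept=S6,S9; S0-a->S1; S0-b->S2; S1-a->S3; S1-b->S4; S2-a->S4; S2-b->S5; S3-a->S6; S3-b->S7; S4-a->S7; S4-b->S8; S5-a->S8; S5-b->S5; S6-a->S0; S6-b->S9; S7-a->S9; S7-b->S10; S8-a->S10; S8-b->S8; S9-a->S2; S9-b->S11; S10-a->S11; S10-b->S10; S11-a->S5; S11-b->S11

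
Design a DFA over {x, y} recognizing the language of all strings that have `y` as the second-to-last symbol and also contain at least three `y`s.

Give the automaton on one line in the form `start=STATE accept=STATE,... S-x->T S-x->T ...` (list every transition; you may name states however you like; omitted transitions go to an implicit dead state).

Run two small machines in parallel and take their product. The first has 7 states tracking the last 2 symbols read; the second has 5 states tracking the count of `y`s, saturating at 4. A product state is a pair (one from each), accepting exactly when both do.
A 19-state machine:
          x    y  
>  S0     S1   S2 
   S1     S3   S4 
   S2     S5   S6 
   S3     S3   S4 
   S4     S5   S6 
   S5     S7   S8 
   S6     S9  S10 
   S7     S7   S8 
   S8     S9  S10 
   S9    S11  S12 
 * S10   S13  S14 
   S11   S11  S12 
   S12   S13  S14 
 * S13   S15  S16 
 * S14   S17  S14 
   S15   S15  S16 
   S16   S17  S14 
 * S17   S18  S16 
   S18   S18  S16 
(> = start, * = accepting)

start=S0 accept=S10,S13,S14,S17 S0-x->S1 S0-y->S2 S1-x->S3 S1-y->S4 S2-x->S5 S2-y->S6 S3-x->S3 S3-y->S4 S4-x->S5 S4-y->S6 S5-x->S7 S5-y->S8 S6-x->S9 S6-y->S10 S7-x->S7 S7-y->S8 S8-x->S9 S8-y->S10 S9-x->S11 S9-y->S12 S10-x->S13 S10-y->S14 S11-x->S11 S11-y->S12 S12-x->S13 S12-y->S14 S13-x->S15 S13-y->S16 S14-x->S17 S14-y->S14 S15-x->S15 S15-y->S16 S16-x->S17 S16-y->S14 S17-x->S18 S17-y->S16 S18-x->S18 S18-y->S16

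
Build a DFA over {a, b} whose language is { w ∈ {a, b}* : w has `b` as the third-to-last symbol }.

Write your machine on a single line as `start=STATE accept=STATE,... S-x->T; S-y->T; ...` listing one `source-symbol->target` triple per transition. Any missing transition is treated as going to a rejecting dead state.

Because acceptance depends on a position counted from the end, the machine has to buffer the most recent 3 symbols. Make each state the string of the last up-to-3 symbols read; on input `x` shift the window left and append `x`. Accept when the buffered window has length 3 and begins with `b`.
With 15 states:
          a    b  
>  S0     S1   S2 
   S1     S3   S4 
   S2     S5   S6 
   S3     S7   S8 
   S4     S9  S10 
   S5    S11  S12 
   S6    S13  S14 
   S7     S7   S8 
   S8     S9  S10 
   S9    S11  S12 
   S10   S13  S14 
 * S11    S7   S8 
 * S12    S9  S10 
 * S13   S11  S12 
 * S14   S13  S14 
(> = start, * = accepting)

start=S0; accept=S11,S12,S13,S14; S0-a->S1; S0-b->S2; S1-a->S3; S1-b->S4; S2-a->S5; S2-b->S6; S3-a->S7; S3-b->S8; S4-a->S9; S4-b->S10; S5-a->S11; S5-b->S12; S6-a->S13; S6-b->S14; S7-a->S7; S7-b->S8; S8-a->S9; S8-b->S10; S9-a->S11; S9-b->S12; S10-a->S13; S10-b->S14; S11-a->S7; S11-b->S8; S12-a->S9; S12-b->S10; S13-a->S11; S13-b->S12; S14-a->S13; S14-b->S14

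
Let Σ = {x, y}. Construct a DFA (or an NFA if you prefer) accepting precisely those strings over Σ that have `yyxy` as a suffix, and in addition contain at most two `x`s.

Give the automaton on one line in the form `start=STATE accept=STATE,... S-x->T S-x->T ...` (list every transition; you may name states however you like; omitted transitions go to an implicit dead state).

start=s0 accept=s9,s10 s0-x->s1 s0-y->s2 s1-x->s3 s1-y->s4 s2-x->s1 s2-y->s5 s3-x->s3 s3-y->s3 s4-x->s3 s4-y->s6 s5-x->s7 s5-y->s5 s6-x->s8 s6-y->s6 s7-x->s3 s7-y->s9 s8-x->s3 s8-y->s10 s9-x->s3 s9-y->s6 s10-x->s3 s10-y->s3

Run two small machines in parallel and take their product. One (5 states) tracks how much of the suffix `yyxy` has currently been matched; the other (4 states) tracks the count of `x`s, saturating at 3. Each combined state is a pair, one component from each; accept when both components accept. Minimizing collapses redundant product states.
With 11 states:
          x    y  
>  s0     s1   s2 
   s1     s3   s4 
   s2     s1   s5 
   s3     s3   s3 
   s4     s3   s6 
   s5     s7   s5 
   s6     s8   s6 
   s7     s3   s9 
   s8     s3  s10 
 * s9     s3   s6 
 * s10    s3   s3 
(> = start, * = accepting)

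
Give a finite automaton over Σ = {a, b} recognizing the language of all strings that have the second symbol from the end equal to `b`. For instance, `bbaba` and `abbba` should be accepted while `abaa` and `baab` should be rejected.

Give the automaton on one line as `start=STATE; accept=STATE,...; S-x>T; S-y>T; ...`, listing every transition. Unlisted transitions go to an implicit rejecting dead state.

start=q0; accept=q5,q6; q0-a>q1; q0-b>q2; q1-a>q3; q1-b>q4; q2-a>q5; q2-b>q6; q3-a>q3; q3-b>q4; q4-a>q5; q4-b>q6; q5-a>q3; q5-b>q4; q6-a>q5; q6-b>q6

Because acceptance depends on a position counted from the end, the machine has to buffer the most recent 2 symbols. Make each state the string of the last up-to-2 symbols read; on input `x` shift the window left and append `x`. Accept when the buffered window has length 2 and begins with `b`.
A 7-state machine:
        a   b  
>  q0   q1  q2 
   q1   q3  q4 
   q2   q5  q6 
   q3   q3  q4 
   q4   q5  q6 
 * q5   q3  q4 
 * q6   q5  q6 
(> = start, * = accepting)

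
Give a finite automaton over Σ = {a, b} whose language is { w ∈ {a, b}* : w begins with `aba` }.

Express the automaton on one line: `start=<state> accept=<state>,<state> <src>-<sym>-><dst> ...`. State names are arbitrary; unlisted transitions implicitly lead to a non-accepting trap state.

start=q0 accept=q3 q0-a->q1 q0-b->q4 q1-a->q4 q1-b->q2 q2-a->q3 q2-b->q4 q3-a->q3 q3-b->q3 q4-a->q4 q4-b->q4

Walk along `aba` while the input agrees: from q0 take `a` to q1, and so on. Any deviation drops to the rejecting sink q4. Once q3 is reached the prefix is confirmed and every continuation is accepted.
With 5 states:
        a   b  
>  q0   q1  q4 
   q1   q4  q2 
   q2   q3  q4 
 * q3   q3  q3 
   q4   q4  q4 
(> = start, * = accepting)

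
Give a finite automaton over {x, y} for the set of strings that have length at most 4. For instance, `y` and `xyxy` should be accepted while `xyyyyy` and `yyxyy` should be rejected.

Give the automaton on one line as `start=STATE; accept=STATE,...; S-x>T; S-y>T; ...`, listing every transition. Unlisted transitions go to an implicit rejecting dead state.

start=s0; accept=s0,s1,s2,s3,s4; s0-x>s1; s0-y>s1; s1-x>s2; s1-y>s2; s2-x>s3; s2-y>s3; s3-x>s4; s3-y>s4; s4-x>s5; s4-y>s5; s5-x>s5; s5-y>s5

Count input length up to 5: every symbol moves from s0 toward s5, which means 'more than 4' and absorbs. Accept from {s0, s1, s2, s3, s4}.
With 6 states:
        x   y  
>* s0   s1  s1 
 * s1   s2  s2 
 * s2   s3  s3 
 * s3   s4  s4 
 * s4   s5  s5 
   s5   s5  s5 
(> = start, * = accepting)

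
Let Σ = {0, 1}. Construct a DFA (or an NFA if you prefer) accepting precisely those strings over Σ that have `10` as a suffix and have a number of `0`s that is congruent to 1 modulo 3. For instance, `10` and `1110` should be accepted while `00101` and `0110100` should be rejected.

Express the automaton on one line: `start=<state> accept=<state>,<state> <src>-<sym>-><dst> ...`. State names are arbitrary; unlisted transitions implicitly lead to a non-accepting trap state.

Handle the two conditions separately and then intersect. The first has 3 states tracking how much of the suffix `10` has currently been matched; the second has 3 states tracking the count of `0`s modulo 3. A product state is a pair (one from each), accepting exactly when both do. Equivalent product states are then merged.
With 5 states:
       0  1 
>  A   B  C 
   B   D  B 
   C   E  C 
   D   A  D 
 * E   D  B 
(> = start, * = accepting)

start=A accept=E A-0->B A-1->C B-0->D B-1->B C-0->E C-1->C D-0->A D-1->D E-0->D E-1->B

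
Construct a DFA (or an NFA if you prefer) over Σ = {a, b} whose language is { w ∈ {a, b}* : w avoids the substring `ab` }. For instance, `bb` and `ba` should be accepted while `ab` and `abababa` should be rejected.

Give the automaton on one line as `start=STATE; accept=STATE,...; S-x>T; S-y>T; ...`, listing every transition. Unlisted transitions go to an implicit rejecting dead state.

This is the complement of 'contains `ab`'. Use the same substring-matching states — q0 through q2 holding how much of `ab` has just been matched — but flip the accepting set: everything except the trap q2 accepts.
        a   b  
>* q0   q1  q0 
 * q1   q1  q2 
   q2   q2  q2 
(> = start, * = accepting)

start=q0; accept=q0,q1; q0-a>q1; q0-b>q0; q1-a>q1; q1-b>q2; q2-a>q2; q2-b>q2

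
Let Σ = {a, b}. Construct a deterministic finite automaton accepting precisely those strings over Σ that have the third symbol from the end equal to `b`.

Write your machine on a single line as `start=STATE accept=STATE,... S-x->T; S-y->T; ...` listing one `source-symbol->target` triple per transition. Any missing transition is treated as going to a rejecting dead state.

start=s0; accept=s11,s12,s13,s14; s0-a->s1; s0-b->s2; s1-a->s3; s1-b->s4; s2-a->s5; s2-b->s6; s3-a->s7; s3-b->s8; s4-a->s9; s4-b->s10; s5-a->s11; s5-b->s12; s6-a->s13; s6-b->s14; s7-a->s7; s7-b->s8; s8-a->s9; s8-b->s10; s9-a->s11; s9-b->s12; s10-a->s13; s10-b->s14; s11-a->s7; s11-b->s8; s12-a->s9; s12-b->s10; s13-a->s11; s13-b->s12; s14-a->s13; s14-b->s14

Because acceptance depends on a position counted from the end, the machine has to buffer the most recent 3 symbols. Make each state the string of the last up-to-3 symbols read; on input `x` shift the window left and append `x`. Accept when the buffered window has length 3 and begins with `b`.
15 states suffice.
          a    b  
>  s0     s1   s2 
   s1     s3   s4 
   s2     s5   s6 
   s3     s7   s8 
   s4     s9  s10 
   s5    s11  s12 
   s6    s13  s14 
   s7     s7   s8 
   s8     s9  s10 
   s9    s11  s12 
   s10   s13  s14 
 * s11    s7   s8 
 * s12    s9  s10 
 * s13   s11  s12 
 * s14   s13  s14 
(> = start, * = accepting)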